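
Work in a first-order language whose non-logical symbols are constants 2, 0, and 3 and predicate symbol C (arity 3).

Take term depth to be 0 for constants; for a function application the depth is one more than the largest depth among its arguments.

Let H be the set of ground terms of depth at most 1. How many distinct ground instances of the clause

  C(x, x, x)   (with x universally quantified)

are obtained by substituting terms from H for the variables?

Ground terms of depth ≤ 1:
  With no function symbols every ground term is a constant, so there are exactly 3 ground terms at every depth bound.
  N_0 = 3
  N_1 = 3
So there are 3 ground terms available for substitution.
The variable x ranges independently over the available ground terms, and distinct assignments produce distinct instances.
Number of ground instances = 3.

3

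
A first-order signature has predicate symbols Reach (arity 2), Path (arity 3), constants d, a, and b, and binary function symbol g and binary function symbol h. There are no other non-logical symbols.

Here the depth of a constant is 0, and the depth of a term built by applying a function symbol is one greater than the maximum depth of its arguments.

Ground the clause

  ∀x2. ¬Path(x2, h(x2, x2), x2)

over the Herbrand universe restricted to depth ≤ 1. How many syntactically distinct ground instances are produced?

21

Ground terms of depth ≤ 1:
  Let N_k = |{terms of depth ≤ k}|. Then N_0 = 3 and N_k = 3 + N_{k-1}^2 + N_{k-1}^2 for k ≥ 1 (one summand per function symbol, arity giving the exponent).
  N_0 = 3
  N_1 = 3 + 3^2 + 3^2 = 21
So there are 21 ground terms available for substitution.
The variable x2 ranges independently over the available ground terms, and distinct assignments produce distinct instances.
Number of ground instances = 21.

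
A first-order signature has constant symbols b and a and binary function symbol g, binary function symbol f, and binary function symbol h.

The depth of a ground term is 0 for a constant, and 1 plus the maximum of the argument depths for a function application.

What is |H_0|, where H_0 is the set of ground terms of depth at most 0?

2

Write N_k for the number of ground terms of depth ≤ k. A term of depth ≤ k is either a constant or a function symbol applied to arguments of depth ≤ k−1, so N_k = 2 + N_{k-1}^2 + N_{k-1}^2 + N_{k-1}^2.
N_0 = 2
Explicitly: b, a.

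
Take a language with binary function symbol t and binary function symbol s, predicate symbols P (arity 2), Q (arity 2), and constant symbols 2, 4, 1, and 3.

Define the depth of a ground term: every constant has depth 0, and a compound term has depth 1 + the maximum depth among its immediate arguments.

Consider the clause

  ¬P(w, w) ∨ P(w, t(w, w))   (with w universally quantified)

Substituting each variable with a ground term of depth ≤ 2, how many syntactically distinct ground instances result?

Ground terms of depth ≤ 2:
  Count level by level. With function symbols t/2, s/2, the terms of depth ≤ k are the 4 constants together with each function applied to depth-≤(k−1) tuples, so N_k = 4 + N_{k-1}^2 + N_{k-1}^2.
  N_0 = 4
  N_1 = 4 + 4^2 + 4^2 = 36
  N_2 = 4 + 36^2 + 36^2 = 2596
So there are 2596 ground terms available for substitution.
The variable w ranges independently over the available ground terms, and distinct assignments produce distinct instances.
Number of ground instances = 2596.

2596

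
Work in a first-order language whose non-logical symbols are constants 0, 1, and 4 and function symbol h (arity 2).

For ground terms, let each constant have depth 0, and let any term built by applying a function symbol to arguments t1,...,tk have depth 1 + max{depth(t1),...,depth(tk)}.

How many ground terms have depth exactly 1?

If N_k denotes the number of depth-≤k ground terms, the 3 constants give N_0 = 3, and each function symbol of arity r contributes N_{k-1}^r new terms at level k: N_k = 3 + N_{k-1}^2.
N_0 = 3
N_1 = 3 + 3^2 = 12
Terms of depth exactly 1: N_1 − N_0 = 12 − 3 = 9.

9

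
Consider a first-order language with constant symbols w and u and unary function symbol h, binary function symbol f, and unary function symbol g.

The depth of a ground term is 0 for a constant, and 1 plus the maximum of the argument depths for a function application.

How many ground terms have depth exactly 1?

Write N_k for the number of ground terms of depth ≤ k. A term of depth ≤ k is either a constant or a function symbol applied to arguments of depth ≤ k−1, so N_k = 2 + N_{k-1} + N_{k-1}^2 + N_{k-1}.
N_0 = 2
N_1 = 2 + 2 + 2^2 + 2 = 10
Terms of depth exactly 1: N_1 − N_0 = 10 − 2 = 8.

8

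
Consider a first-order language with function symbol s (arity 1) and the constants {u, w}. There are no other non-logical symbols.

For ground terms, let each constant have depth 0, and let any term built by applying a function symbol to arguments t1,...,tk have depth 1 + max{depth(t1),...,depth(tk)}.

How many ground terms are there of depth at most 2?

Let N_k = |{terms of depth ≤ k}|. Then N_0 = 2 and N_k = 2 + N_{k-1} for k ≥ 1 (one summand per function symbol, arity giving the exponent).
N_0 = 2
N_1 = 2 + 2 = 4
N_2 = 2 + 4 = 6

6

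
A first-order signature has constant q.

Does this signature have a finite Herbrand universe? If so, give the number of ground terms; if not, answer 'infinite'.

There are no function symbols, so the only ground term is the single constant.
The Herbrand universe is {q}, finite with 1 element.

1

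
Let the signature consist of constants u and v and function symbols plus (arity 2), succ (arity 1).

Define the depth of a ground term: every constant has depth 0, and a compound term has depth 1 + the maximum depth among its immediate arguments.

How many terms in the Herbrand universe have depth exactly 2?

66

Count level by level. With function symbols plus/2, succ/1, the terms of depth ≤ k are the 2 constants together with each function applied to depth-≤(k−1) tuples, so N_k = 2 + N_{k-1}^2 + N_{k-1}.
N_0 = 2
N_1 = 2 + 2^2 + 2 = 8
N_2 = 2 + 8^2 + 8 = 74
Terms of depth exactly 2: N_2 − N_1 = 74 − 8 = 66.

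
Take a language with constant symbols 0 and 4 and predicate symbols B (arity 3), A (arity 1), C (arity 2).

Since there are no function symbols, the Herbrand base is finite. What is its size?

14

With no function symbols, the Herbrand universe is just the 2 constants.
Ground atoms per predicate: B: 2^3 = 8, A: 2, C: 2^2 = 4.
Herbrand base size = 8 + 2 + 4 = 14.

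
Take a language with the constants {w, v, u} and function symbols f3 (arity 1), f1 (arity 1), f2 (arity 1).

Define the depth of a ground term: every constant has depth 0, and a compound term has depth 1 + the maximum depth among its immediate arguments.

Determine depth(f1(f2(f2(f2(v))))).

4

depth(f2(v)) = 1 + depth(v) = 1 + 0 = 1
depth(f2(f2(v))) = 1 + depth(f2(v)) = 1 + 1 = 2
depth(f2(f2(f2(v)))) = 1 + depth(f2(f2(v))) = 1 + 2 = 3
depth(f1(f2(f2(f2(v))))) = 1 + depth(f2(f2(f2(v)))) = 1 + 3 = 4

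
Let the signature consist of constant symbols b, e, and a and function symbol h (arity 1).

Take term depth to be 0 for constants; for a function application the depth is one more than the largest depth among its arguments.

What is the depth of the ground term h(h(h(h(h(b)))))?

depth(h(b)) = 1 + depth(b) = 1 + 0 = 1
depth(h(h(b))) = 1 + depth(h(b)) = 1 + 1 = 2
depth(h(h(h(b)))) = 1 + depth(h(h(b))) = 1 + 2 = 3
depth(h(h(h(h(b))))) = 1 + depth(h(h(h(b)))) = 1 + 3 = 4
depth(h(h(h(h(h(b)))))) = 1 + depth(h(h(h(h(b))))) = 1 + 4 = 5

5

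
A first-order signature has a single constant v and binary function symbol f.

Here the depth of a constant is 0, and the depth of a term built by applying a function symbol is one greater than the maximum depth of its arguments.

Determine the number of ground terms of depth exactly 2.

3

Let N_k count ground terms of depth at most k. Each non-constant term of depth ≤ k is some function symbol applied to depth-≤(k−1) arguments, giving N_k = 1 + N_{k-1}^2.
N_0 = 1
N_1 = 1 + 1^2 = 2
N_2 = 1 + 2^2 = 5
Terms of depth exactly 2: N_2 − N_1 = 5 − 2 = 3.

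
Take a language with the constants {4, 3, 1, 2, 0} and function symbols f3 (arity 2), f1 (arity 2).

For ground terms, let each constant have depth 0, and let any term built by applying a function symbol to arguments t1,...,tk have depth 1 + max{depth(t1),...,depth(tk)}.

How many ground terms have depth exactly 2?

6000

Let N_k = |{terms of depth ≤ k}|. Then N_0 = 5 and N_k = 5 + N_{k-1}^2 + N_{k-1}^2 for k ≥ 1 (one summand per function symbol, arity giving the exponent).
N_0 = 5
N_1 = 5 + 5^2 + 5^2 = 55
N_2 = 5 + 55^2 + 55^2 = 6055
Terms of depth exactly 2: N_2 − N_1 = 6055 − 55 = 6000.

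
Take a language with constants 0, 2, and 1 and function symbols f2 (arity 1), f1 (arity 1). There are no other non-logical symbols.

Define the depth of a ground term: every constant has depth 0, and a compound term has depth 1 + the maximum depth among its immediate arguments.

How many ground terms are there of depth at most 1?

Let N_k = |{terms of depth ≤ k}|. Then N_0 = 3 and N_k = 3 + N_{k-1} + N_{k-1} for k ≥ 1 (one summand per function symbol, arity giving the exponent).
N_0 = 3
N_1 = 3 + 3 + 3 = 9
Explicitly: 0, 2, 1, f2(0), f2(2), f2(1), f1(0), f1(2), f1(1).

9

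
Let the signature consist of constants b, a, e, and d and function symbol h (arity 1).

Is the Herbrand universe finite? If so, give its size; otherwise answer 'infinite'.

infinite

The signature has at least one function symbol (h, arity 1) and at least one constant (b).
Iterating h gives infinitely many distinct ground terms: b, h(b), h(h(b)), ...
So the Herbrand universe is infinite.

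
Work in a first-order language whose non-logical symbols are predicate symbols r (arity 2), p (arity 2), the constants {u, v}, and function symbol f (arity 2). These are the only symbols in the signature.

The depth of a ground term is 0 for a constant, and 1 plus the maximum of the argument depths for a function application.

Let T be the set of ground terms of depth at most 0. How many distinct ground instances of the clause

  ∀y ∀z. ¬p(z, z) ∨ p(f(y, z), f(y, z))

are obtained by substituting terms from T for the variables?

Ground terms of depth ≤ 0:
  Write N_k for the number of ground terms of depth ≤ k. A term of depth ≤ k is either a constant or a function symbol applied to arguments of depth ≤ k−1, so N_k = 2 + N_{k-1}^2.
  N_0 = 2
So there are 2 ground terms available for substitution.
There are 2 variables to instantiate (y, z), each occurring in at least one literal, so different choices give different ground instances.
Number of ground instances = 2^2 = 4.

4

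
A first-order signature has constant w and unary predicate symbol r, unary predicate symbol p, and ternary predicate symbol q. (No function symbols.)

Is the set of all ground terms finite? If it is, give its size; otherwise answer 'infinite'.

There are no function symbols, so the only ground term is the single constant.
The Herbrand universe is {w}, finite with 1 element.

1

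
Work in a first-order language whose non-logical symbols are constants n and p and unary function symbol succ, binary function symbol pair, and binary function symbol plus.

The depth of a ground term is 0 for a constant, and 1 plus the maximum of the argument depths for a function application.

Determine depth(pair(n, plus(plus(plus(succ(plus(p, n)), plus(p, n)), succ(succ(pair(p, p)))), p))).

depth(plus(p, n)) = 1 + max(0, 0) = 1
depth(succ(plus(p, n))) = 1 + depth(plus(p, n)) = 1 + 1 = 2
depth(plus(succ(plus(p, n)), plus(p, n))) = 1 + max(2, 1) = 3
depth(pair(p, p)) = 1 + max(0, 0) = 1
depth(succ(pair(p, p))) = 1 + depth(pair(p, p)) = 1 + 1 = 2
depth(succ(succ(pair(p, p)))) = 1 + depth(succ(pair(p, p))) = 1 + 2 = 3
depth(plus(plus(succ(plus(p, n)), plus(p, n)), succ(succ(pair(p, p))))) = 1 + max(3, 3) = 4
depth(plus(plus(plus(succ(plus(p, n)), plus(p, n)), succ(succ(pair(p, p)))), p)) = 1 + max(4, 0) = 5
depth(pair(n, plus(plus(plus(succ(plus(p, n)), plus(p, n)), succ(succ(pair(p, p)))), p))) = 1 + max(0, 5) = 6

6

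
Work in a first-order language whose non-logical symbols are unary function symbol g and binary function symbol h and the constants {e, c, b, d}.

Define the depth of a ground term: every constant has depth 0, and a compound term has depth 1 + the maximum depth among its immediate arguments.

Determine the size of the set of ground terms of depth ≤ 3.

If N_k denotes the number of depth-≤k ground terms, the 4 constants give N_0 = 4, and each function symbol of arity r contributes N_{k-1}^r new terms at level k: N_k = 4 + N_{k-1} + N_{k-1}^2.
N_0 = 4
N_1 = 4 + 4 + 4^2 = 24
N_2 = 4 + 24 + 24^2 = 604
N_3 = 4 + 604 + 604^2 = 365424

365424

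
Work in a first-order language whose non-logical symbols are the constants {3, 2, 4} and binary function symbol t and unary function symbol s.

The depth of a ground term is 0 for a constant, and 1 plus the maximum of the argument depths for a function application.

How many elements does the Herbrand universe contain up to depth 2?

243

If N_k denotes the number of depth-≤k ground terms, the 3 constants give N_0 = 3, and each function symbol of arity r contributes N_{k-1}^r new terms at level k: N_k = 3 + N_{k-1}^2 + N_{k-1}.
N_0 = 3
N_1 = 3 + 3^2 + 3 = 15
N_2 = 3 + 15^2 + 15 = 243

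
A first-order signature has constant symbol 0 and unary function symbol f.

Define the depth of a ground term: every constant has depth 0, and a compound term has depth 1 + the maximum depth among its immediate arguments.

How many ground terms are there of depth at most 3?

Write N_k for the number of ground terms of depth ≤ k. A term of depth ≤ k is either a constant or a function symbol applied to arguments of depth ≤ k−1, so N_k = 1 + N_{k-1}.
N_0 = 1
N_1 = 1 + 1 = 2
N_2 = 1 + 2 = 3
N_3 = 1 + 3 = 4
Explicitly: 0, f(0), f(f(0)), f(f(f(0))).

4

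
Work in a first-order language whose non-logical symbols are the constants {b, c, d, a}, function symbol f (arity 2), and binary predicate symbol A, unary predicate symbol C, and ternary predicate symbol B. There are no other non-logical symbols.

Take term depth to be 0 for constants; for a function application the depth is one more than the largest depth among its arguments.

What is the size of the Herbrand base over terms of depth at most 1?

First count ground terms of depth ≤ 1.
If N_k denotes the number of depth-≤k ground terms, the 4 constants give N_0 = 4, and each function symbol of arity r contributes N_{k-1}^r new terms at level k: N_k = 4 + N_{k-1}^2.
N_0 = 4
N_1 = 4 + 4^2 = 20
So |H| = 20.
A ground atom is a predicate applied to a tuple of terms from H, so the count is the sum over predicates of |H|^arity:
  A: 20^2 = 400;  C: 20;  B: 20^3 = 8000
Total ground atoms: 400 + 20 + 8000 = 8420.

8420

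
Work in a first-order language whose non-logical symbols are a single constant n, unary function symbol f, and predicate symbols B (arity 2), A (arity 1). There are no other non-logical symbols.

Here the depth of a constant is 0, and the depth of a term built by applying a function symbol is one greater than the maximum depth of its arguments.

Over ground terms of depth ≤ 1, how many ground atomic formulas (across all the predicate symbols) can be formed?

6

First count ground terms of depth ≤ 1.
Let N_k count ground terms of depth at most k. Each non-constant term of depth ≤ k is some function symbol applied to depth-≤(k−1) arguments, giving N_k = 1 + N_{k-1}.
N_0 = 1
N_1 = 1 + 1 = 2
So |H| = 2.
Ground atoms are formed by filling each argument slot of a predicate with a term from H, so an r-ary predicate gives |H|^r atoms:
  B: 2^2 = 4;  A: 2
Total ground atoms: 4 + 2 = 6.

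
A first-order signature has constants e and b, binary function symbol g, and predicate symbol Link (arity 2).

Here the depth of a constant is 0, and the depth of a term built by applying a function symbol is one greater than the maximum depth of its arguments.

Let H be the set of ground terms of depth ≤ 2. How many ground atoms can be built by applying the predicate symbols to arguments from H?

First count ground terms of depth ≤ 2.
If N_k denotes the number of depth-≤k ground terms, the 2 constants give N_0 = 2, and each function symbol of arity r contributes N_{k-1}^r new terms at level k: N_k = 2 + N_{k-1}^2.
N_0 = 2
N_1 = 2 + 2^2 = 6
N_2 = 2 + 6^2 = 38
So |H| = 38.
For each predicate symbol, the number of ground atoms is |H| raised to its arity; summing:
  Link: 38^2 = 1444
Total ground atoms: 1444.

1444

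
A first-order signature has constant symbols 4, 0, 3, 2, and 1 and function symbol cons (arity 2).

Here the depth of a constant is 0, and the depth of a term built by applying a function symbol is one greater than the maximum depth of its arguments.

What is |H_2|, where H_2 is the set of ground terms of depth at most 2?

905

Count level by level. With function symbols cons/2, the terms of depth ≤ k are the 5 constants together with each function applied to depth-≤(k−1) tuples, so N_k = 5 + N_{k-1}^2.
N_0 = 5
N_1 = 5 + 5^2 = 30
N_2 = 5 + 30^2 = 905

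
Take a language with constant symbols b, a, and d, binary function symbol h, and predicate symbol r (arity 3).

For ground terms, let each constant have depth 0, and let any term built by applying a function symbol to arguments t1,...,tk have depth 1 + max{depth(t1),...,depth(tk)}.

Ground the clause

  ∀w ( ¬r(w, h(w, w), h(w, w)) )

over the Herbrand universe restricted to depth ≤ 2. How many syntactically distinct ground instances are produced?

Ground terms of depth ≤ 2:
  If N_k denotes the number of depth-≤k ground terms, the 3 constants give N_0 = 3, and each function symbol of arity r contributes N_{k-1}^r new terms at level k: N_k = 3 + N_{k-1}^2.
  N_0 = 3
  N_1 = 3 + 3^2 = 12
  N_2 = 3 + 12^2 = 147
So there are 147 ground terms available for substitution.
The variable w ranges independently over the available ground terms, and distinct assignments produce distinct instances.
Number of ground instances = 147.

147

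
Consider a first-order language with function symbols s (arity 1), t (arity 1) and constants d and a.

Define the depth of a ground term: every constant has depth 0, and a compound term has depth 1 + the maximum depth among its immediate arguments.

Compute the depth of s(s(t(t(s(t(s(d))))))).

7

depth(s(d)) = 1 + depth(d) = 1 + 0 = 1
depth(t(s(d))) = 1 + depth(s(d)) = 1 + 1 = 2
depth(s(t(s(d)))) = 1 + depth(t(s(d))) = 1 + 2 = 3
depth(t(s(t(s(d))))) = 1 + depth(s(t(s(d)))) = 1 + 3 = 4
depth(t(t(s(t(s(d)))))) = 1 + depth(t(s(t(s(d))))) = 1 + 4 = 5
depth(s(t(t(s(t(s(d))))))) = 1 + depth(t(t(s(t(s(d)))))) = 1 + 5 = 6
depth(s(s(t(t(s(t(s(d)))))))) = 1 + depth(s(t(t(s(t(s(d))))))) = 1 + 6 = 7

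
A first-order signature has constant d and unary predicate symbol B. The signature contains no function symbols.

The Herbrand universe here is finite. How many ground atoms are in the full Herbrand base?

1

With no function symbols, the Herbrand universe is just the 1 constant.
Ground atoms per predicate: B: 1.
Herbrand base size = 1 = 1.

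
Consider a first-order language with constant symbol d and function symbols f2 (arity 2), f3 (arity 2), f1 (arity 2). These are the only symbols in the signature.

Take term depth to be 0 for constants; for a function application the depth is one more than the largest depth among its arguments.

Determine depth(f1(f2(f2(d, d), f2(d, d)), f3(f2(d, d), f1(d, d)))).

3

depth(f2(d, d)) = 1 + max(0, 0) = 1
depth(f2(f2(d, d), f2(d, d))) = 1 + max(1, 1) = 2
depth(f1(d, d)) = 1 + max(0, 0) = 1
depth(f3(f2(d, d), f1(d, d))) = 1 + max(1, 1) = 2
depth(f1(f2(f2(d, d), f2(d, d)), f3(f2(d, d), f1(d, d)))) = 1 + max(2, 2) = 3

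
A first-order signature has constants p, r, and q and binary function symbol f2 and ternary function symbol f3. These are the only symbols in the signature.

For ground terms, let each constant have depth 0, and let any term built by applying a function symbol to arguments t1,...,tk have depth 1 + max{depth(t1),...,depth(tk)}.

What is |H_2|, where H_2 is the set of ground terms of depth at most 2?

60843

Let N_k = |{terms of depth ≤ k}|. Then N_0 = 3 and N_k = 3 + N_{k-1}^2 + N_{k-1}^3 for k ≥ 1 (one summand per function symbol, arity giving the exponent).
N_0 = 3
N_1 = 3 + 3^2 + 3^3 = 39
N_2 = 3 + 39^2 + 39^3 = 60843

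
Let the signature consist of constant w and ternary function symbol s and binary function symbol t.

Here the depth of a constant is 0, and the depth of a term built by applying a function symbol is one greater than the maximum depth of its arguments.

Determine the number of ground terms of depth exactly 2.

Write N_k for the number of ground terms of depth ≤ k. A term of depth ≤ k is either a constant or a function symbol applied to arguments of depth ≤ k−1, so N_k = 1 + N_{k-1}^3 + N_{k-1}^2.
N_0 = 1
N_1 = 1 + 1^3 + 1^2 = 3
N_2 = 1 + 3^3 + 3^2 = 37
Terms of depth exactly 2: N_2 − N_1 = 37 − 3 = 34.

34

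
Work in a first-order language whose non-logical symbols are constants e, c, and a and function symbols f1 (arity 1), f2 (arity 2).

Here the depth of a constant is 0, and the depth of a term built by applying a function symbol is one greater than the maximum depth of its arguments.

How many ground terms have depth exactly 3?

59052

Let N_k = |{terms of depth ≤ k}|. Then N_0 = 3 and N_k = 3 + N_{k-1} + N_{k-1}^2 for k ≥ 1 (one summand per function symbol, arity giving the exponent).
N_0 = 3
N_1 = 3 + 3 + 3^2 = 15
N_2 = 3 + 15 + 15^2 = 243
N_3 = 3 + 243 + 243^2 = 59295
Terms of depth exactly 3: N_3 − N_2 = 59295 − 243 = 59052.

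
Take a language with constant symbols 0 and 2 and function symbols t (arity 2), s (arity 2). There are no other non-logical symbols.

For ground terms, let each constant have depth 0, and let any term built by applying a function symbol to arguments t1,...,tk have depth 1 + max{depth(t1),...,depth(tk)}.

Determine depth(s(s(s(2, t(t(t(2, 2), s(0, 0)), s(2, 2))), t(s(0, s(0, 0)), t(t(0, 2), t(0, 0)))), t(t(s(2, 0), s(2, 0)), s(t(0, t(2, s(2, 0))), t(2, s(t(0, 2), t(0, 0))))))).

6

depth(t(2, 2)) = 1 + max(0, 0) = 1
depth(s(0, 0)) = 1 + max(0, 0) = 1
depth(t(t(2, 2), s(0, 0))) = 1 + max(1, 1) = 2
depth(s(2, 2)) = 1 + max(0, 0) = 1
depth(t(t(t(2, 2), s(0, 0)), s(2, 2))) = 1 + max(2, 1) = 3
depth(s(2, t(t(t(2, 2), s(0, 0)), s(2, 2)))) = 1 + max(0, 3) = 4
depth(s(0, s(0, 0))) = 1 + max(0, 1) = 2
depth(t(0, 2)) = 1 + max(0, 0) = 1
depth(t(0, 0)) = 1 + max(0, 0) = 1
depth(t(t(0, 2), t(0, 0))) = 1 + max(1, 1) = 2
depth(t(s(0, s(0, 0)), t(t(0, 2), t(0, 0)))) = 1 + max(2, 2) = 3
depth(s(s(2, t(t(t(2, 2), s(0, 0)), s(2, 2))), t(s(0, s(0, 0)), t(t(0, 2), t(0, 0))))) = 1 + max(4, 3) = 5
depth(s(2, 0)) = 1 + max(0, 0) = 1
depth(t(s(2, 0), s(2, 0))) = 1 + max(1, 1) = 2
depth(t(2, s(2, 0))) = 1 + max(0, 1) = 2
depth(t(0, t(2, s(2, 0)))) = 1 + max(0, 2) = 3
depth(s(t(0, 2), t(0, 0))) = 1 + max(1, 1) = 2
depth(t(2, s(t(0, 2), t(0, 0)))) = 1 + max(0, 2) = 3
depth(s(t(0, t(2, s(2, 0))), t(2, s(t(0, 2), t(0, 0))))) = 1 + max(3, 3) = 4
depth(t(t(s(2, 0), s(2, 0)), s(t(0, t(2, s(2, 0))), t(2, s(t(0, 2), t(0, 0)))))) = 1 + max(2, 4) = 5
depth(s(s(s(2, t(t(t(2, 2), s(0, 0)), s(2, 2))), t(s(0, s(0, 0)), t(t(0, 2), t(0, 0)))), t(t(s(2, 0), s(2, 0)), s(t(0, t(2, s(2, 0))), t(2, s(t(0, 2), t(0, 0))))))) = 1 + max(5, 5) = 6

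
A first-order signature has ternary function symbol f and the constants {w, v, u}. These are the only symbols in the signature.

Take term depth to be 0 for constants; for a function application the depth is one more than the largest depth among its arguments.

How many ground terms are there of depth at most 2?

27003

If N_k denotes the number of depth-≤k ground terms, the 3 constants give N_0 = 3, and each function symbol of arity r contributes N_{k-1}^r new terms at level k: N_k = 3 + N_{k-1}^3.
N_0 = 3
N_1 = 3 + 3^3 = 30
N_2 = 3 + 30^3 = 27003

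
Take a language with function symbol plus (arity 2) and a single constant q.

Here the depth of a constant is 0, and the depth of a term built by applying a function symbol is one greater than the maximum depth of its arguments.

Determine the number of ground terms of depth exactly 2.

If N_k denotes the number of depth-≤k ground terms, the 1 constant gives N_0 = 1, and each function symbol of arity r contributes N_{k-1}^r new terms at level k: N_k = 1 + N_{k-1}^2.
N_0 = 1
N_1 = 1 + 1^2 = 2
N_2 = 1 + 2^2 = 5
Terms of depth exactly 2: N_2 − N_1 = 5 − 2 = 3.

3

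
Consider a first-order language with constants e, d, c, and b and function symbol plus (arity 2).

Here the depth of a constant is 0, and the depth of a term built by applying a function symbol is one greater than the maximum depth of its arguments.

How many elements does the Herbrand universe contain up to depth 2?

404

If N_k denotes the number of depth-≤k ground terms, the 4 constants give N_0 = 4, and each function symbol of arity r contributes N_{k-1}^r new terms at level k: N_k = 4 + N_{k-1}^2.
N_0 = 4
N_1 = 4 + 4^2 = 20
N_2 = 4 + 20^2 = 404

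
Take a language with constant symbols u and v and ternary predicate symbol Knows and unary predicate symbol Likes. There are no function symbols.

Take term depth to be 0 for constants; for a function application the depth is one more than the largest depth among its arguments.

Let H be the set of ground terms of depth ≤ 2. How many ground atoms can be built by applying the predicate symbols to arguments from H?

10

First count ground terms of depth ≤ 2.
With no function symbols every ground term is a constant, so there are exactly 2 ground terms at every depth bound.
N_0 = 2
N_1 = 2
N_2 = 2
Explicitly: u, v.
So |H| = 2.
Each predicate of arity r yields |H|^r ground atoms (one per choice of an r-tuple from H):
  Knows: 2^3 = 8;  Likes: 2
Total ground atoms: 8 + 2 = 10.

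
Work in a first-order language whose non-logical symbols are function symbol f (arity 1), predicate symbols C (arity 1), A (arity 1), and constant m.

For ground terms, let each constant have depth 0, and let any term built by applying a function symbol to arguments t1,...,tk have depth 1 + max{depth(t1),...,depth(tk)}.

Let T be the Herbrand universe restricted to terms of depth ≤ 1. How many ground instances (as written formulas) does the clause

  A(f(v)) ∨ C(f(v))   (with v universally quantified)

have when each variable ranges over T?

Ground terms of depth ≤ 1:
  Let N_k = |{terms of depth ≤ k}|. Then N_0 = 1 and N_k = 1 + N_{k-1} for k ≥ 1 (one summand per function symbol, arity giving the exponent).
  N_0 = 1
  N_1 = 1 + 1 = 2
  Explicitly: m, f(m).
So there are 2 ground terms available for substitution.
The variable v ranges independently over the available ground terms, and distinct assignments produce distinct instances.
Number of ground instances = 2.

2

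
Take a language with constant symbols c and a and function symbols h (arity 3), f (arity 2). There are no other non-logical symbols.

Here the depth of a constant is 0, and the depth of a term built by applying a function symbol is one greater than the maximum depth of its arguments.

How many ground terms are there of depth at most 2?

2942

Count level by level. With function symbols h/3, f/2, the terms of depth ≤ k are the 2 constants together with each function applied to depth-≤(k−1) tuples, so N_k = 2 + N_{k-1}^3 + N_{k-1}^2.
N_0 = 2
N_1 = 2 + 2^3 + 2^2 = 14
N_2 = 2 + 14^3 + 14^2 = 2942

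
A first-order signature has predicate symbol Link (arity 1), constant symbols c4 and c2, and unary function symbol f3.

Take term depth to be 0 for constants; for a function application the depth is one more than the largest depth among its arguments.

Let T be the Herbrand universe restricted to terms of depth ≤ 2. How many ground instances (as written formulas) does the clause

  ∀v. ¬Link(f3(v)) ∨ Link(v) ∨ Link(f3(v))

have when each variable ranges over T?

6

Ground terms of depth ≤ 2:
  If N_k denotes the number of depth-≤k ground terms, the 2 constants give N_0 = 2, and each function symbol of arity r contributes N_{k-1}^r new terms at level k: N_k = 2 + N_{k-1}.
  N_0 = 2
  N_1 = 2 + 2 = 4
  N_2 = 2 + 4 = 6
  Explicitly: c4, c2, f3(c4), f3(c2), f3(f3(c4)), f3(f3(c2)).
So there are 6 ground terms available for substitution.
The variable v ranges independently over the available ground terms, and distinct assignments produce distinct instances.
Number of ground instances = 6.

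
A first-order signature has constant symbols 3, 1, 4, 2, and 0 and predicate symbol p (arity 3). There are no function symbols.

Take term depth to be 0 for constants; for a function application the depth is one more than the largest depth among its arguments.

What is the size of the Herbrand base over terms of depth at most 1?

125

First count ground terms of depth ≤ 1.
With no function symbols every ground term is a constant, so there are exactly 5 ground terms at every depth bound.
N_0 = 5
N_1 = 5
Explicitly: 3, 1, 4, 2, 0.
So |H| = 5.
Each predicate of arity r yields |H|^r ground atoms (one per choice of an r-tuple from H):
  p: 5^3 = 125
Total ground atoms: 125.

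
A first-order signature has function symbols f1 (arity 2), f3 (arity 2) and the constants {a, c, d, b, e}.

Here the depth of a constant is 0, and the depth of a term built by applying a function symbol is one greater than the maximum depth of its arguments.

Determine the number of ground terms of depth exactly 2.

Let N_k = |{terms of depth ≤ k}|. Then N_0 = 5 and N_k = 5 + N_{k-1}^2 + N_{k-1}^2 for k ≥ 1 (one summand per function symbol, arity giving the exponent).
N_0 = 5
N_1 = 5 + 5^2 + 5^2 = 55
N_2 = 5 + 55^2 + 55^2 = 6055
Terms of depth exactly 2: N_2 − N_1 = 6055 − 55 = 6000.

6000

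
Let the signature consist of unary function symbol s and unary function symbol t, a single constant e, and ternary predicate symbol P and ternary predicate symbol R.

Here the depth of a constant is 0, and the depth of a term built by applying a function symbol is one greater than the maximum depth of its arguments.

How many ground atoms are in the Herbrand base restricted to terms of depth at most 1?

First count ground terms of depth ≤ 1.
Write N_k for the number of ground terms of depth ≤ k. A term of depth ≤ k is either a constant or a function symbol applied to arguments of depth ≤ k−1, so N_k = 1 + N_{k-1} + N_{k-1}.
N_0 = 1
N_1 = 1 + 1 + 1 = 3
So |H| = 3.
For each predicate symbol, the number of ground atoms is |H| raised to its arity; summing:
  P: 3^3 = 27;  R: 3^3 = 27
Total ground atoms: 27 + 27 = 54.

54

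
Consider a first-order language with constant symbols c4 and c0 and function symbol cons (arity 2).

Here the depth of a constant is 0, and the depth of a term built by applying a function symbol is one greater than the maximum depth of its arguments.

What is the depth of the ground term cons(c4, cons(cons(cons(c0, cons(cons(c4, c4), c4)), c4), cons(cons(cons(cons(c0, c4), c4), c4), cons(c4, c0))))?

depth(cons(c4, c4)) = 1 + max(0, 0) = 1
depth(cons(cons(c4, c4), c4)) = 1 + max(1, 0) = 2
depth(cons(c0, cons(cons(c4, c4), c4))) = 1 + max(0, 2) = 3
depth(cons(cons(c0, cons(cons(c4, c4), c4)), c4)) = 1 + max(3, 0) = 4
depth(cons(c0, c4)) = 1 + max(0, 0) = 1
depth(cons(cons(c0, c4), c4)) = 1 + max(1, 0) = 2
depth(cons(cons(cons(c0, c4), c4), c4)) = 1 + max(2, 0) = 3
depth(cons(c4, c0)) = 1 + max(0, 0) = 1
depth(cons(cons(cons(cons(c0, c4), c4), c4), cons(c4, c0))) = 1 + max(3, 1) = 4
depth(cons(cons(cons(c0, cons(cons(c4, c4), c4)), c4), cons(cons(cons(cons(c0, c4), c4), c4), cons(c4, c0)))) = 1 + max(4, 4) = 5
depth(cons(c4, cons(cons(cons(c0, cons(cons(c4, c4), c4)), c4), cons(cons(cons(cons(c0, c4), c4), c4), cons(c4, c0))))) = 1 + max(0, 5) = 6

6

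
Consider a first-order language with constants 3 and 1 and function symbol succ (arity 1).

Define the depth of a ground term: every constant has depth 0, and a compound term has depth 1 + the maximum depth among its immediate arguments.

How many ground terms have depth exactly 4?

2

Write N_k for the number of ground terms of depth ≤ k. A term of depth ≤ k is either a constant or a function symbol applied to arguments of depth ≤ k−1, so N_k = 2 + N_{k-1}.
N_0 = 2
N_1 = 2 + 2 = 4
N_2 = 2 + 4 = 6
N_3 = 2 + 6 = 8
N_4 = 2 + 8 = 10
Terms of depth exactly 4: N_4 − N_3 = 10 − 8 = 2.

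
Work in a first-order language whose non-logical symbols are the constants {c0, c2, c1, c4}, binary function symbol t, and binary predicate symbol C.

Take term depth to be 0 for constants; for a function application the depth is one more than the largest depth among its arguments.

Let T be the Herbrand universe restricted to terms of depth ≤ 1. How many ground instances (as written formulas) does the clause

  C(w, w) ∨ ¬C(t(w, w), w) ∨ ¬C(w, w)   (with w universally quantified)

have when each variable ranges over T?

Ground terms of depth ≤ 1:
  Let N_k = |{terms of depth ≤ k}|. Then N_0 = 4 and N_k = 4 + N_{k-1}^2 for k ≥ 1 (one summand per function symbol, arity giving the exponent).
  N_0 = 4
  N_1 = 4 + 4^2 = 20
So there are 20 ground terms available for substitution.
The body mentions the single quantified variable w; since ground terms form a free algebra, no two substitutions collapse to the same formula.
Number of ground instances = 20.

20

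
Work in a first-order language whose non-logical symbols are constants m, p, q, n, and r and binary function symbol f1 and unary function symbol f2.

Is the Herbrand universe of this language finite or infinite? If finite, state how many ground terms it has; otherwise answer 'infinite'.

The signature has at least one function symbol (f1, arity 2) and at least one constant (m).
Iterating f1 gives infinitely many distinct ground terms: m, f1(m, m), f1(f1(m, m), f1(m, m)), ...
So the Herbrand universe is infinite.

infinite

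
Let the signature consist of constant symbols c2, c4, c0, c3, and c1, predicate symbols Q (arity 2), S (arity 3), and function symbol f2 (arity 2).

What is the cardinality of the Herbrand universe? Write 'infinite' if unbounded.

The signature has at least one function symbol (f2, arity 2) and at least one constant (c2).
Iterating f2 gives infinitely many distinct ground terms: c2, f2(c2, c2), f2(f2(c2, c2), f2(c2, c2)), ...
So the Herbrand universe is infinite.

infinite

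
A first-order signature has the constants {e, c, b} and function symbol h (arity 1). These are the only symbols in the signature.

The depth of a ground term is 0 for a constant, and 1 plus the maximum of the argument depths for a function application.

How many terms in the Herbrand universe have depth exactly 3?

Let N_k count ground terms of depth at most k. Each non-constant term of depth ≤ k is some function symbol applied to depth-≤(k−1) arguments, giving N_k = 3 + N_{k-1}.
N_0 = 3
N_1 = 3 + 3 = 6
N_2 = 3 + 6 = 9
N_3 = 3 + 9 = 12
Terms of depth exactly 3: N_3 − N_2 = 12 − 9 = 3.

3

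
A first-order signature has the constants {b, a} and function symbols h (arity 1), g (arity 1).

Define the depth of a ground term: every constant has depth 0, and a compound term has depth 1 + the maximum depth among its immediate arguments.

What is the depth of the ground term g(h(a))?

2

depth(h(a)) = 1 + depth(a) = 1 + 0 = 1
depth(g(h(a))) = 1 + depth(h(a)) = 1 + 1 = 2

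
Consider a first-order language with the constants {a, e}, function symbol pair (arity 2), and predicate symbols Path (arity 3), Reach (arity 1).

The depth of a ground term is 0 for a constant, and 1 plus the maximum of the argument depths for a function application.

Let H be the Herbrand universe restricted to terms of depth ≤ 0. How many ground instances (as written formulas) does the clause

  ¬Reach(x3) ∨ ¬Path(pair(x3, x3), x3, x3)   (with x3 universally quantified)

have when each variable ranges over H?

Ground terms of depth ≤ 0:
  If N_k denotes the number of depth-≤k ground terms, the 2 constants give N_0 = 2, and each function symbol of arity r contributes N_{k-1}^r new terms at level k: N_k = 2 + N_{k-1}^2.
  N_0 = 2
  Explicitly: a, e.
So there are 2 ground terms available for substitution.
The clause has 1 distinct variable (x3), which appears in the body. In the free term algebra distinct substitutions yield syntactically distinct ground instances.
Number of ground instances = 2.

2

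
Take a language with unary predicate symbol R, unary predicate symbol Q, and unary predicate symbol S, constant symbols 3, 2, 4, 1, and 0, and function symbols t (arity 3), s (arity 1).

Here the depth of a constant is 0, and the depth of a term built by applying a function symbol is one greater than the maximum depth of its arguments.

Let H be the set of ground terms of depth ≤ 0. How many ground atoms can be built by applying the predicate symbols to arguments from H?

First count ground terms of depth ≤ 0.
If N_k denotes the number of depth-≤k ground terms, the 5 constants give N_0 = 5, and each function symbol of arity r contributes N_{k-1}^r new terms at level k: N_k = 5 + N_{k-1}^3 + N_{k-1}.
N_0 = 5
So |H| = 5.
A ground atom is a predicate applied to a tuple of terms from H, so the count is the sum over predicates of |H|^arity:
  R: 5;  Q: 5;  S: 5
Total ground atoms: 5 + 5 + 5 = 15.

15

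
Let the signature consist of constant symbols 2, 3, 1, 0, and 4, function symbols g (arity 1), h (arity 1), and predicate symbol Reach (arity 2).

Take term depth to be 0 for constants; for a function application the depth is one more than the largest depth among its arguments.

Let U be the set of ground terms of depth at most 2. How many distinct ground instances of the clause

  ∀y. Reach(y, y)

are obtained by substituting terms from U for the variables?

35

Ground terms of depth ≤ 2:
  Let N_k = |{terms of depth ≤ k}|. Then N_0 = 5 and N_k = 5 + N_{k-1} + N_{k-1} for k ≥ 1 (one summand per function symbol, arity giving the exponent).
  N_0 = 5
  N_1 = 5 + 5 + 5 = 15
  N_2 = 5 + 15 + 15 = 35
So there are 35 ground terms available for substitution.
There is 1 variable to instantiate (y),  occurring in at least one literal, so different choices give different ground instances.
Number of ground instances = 35.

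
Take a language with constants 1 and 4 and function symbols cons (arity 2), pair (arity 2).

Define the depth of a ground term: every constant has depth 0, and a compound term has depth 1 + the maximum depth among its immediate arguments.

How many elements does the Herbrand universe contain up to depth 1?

10

If N_k denotes the number of depth-≤k ground terms, the 2 constants give N_0 = 2, and each function symbol of arity r contributes N_{k-1}^r new terms at level k: N_k = 2 + N_{k-1}^2 + N_{k-1}^2.
N_0 = 2
N_1 = 2 + 2^2 + 2^2 = 10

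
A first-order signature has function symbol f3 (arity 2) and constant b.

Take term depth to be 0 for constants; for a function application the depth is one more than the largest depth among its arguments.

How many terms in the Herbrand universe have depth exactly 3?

Count level by level. With function symbols f3/2, the terms of depth ≤ k are the 1 constant together with each function applied to depth-≤(k−1) tuples, so N_k = 1 + N_{k-1}^2.
N_0 = 1
N_1 = 1 + 1^2 = 2
N_2 = 1 + 2^2 = 5
N_3 = 1 + 5^2 = 26
Terms of depth exactly 3: N_3 − N_2 = 26 − 5 = 21.

21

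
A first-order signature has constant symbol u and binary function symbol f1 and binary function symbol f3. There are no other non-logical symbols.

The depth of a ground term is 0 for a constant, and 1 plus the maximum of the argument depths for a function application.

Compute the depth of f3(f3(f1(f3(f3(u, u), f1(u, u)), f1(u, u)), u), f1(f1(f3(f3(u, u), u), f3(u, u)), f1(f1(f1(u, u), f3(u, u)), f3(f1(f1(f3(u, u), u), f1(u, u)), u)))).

7

depth(f3(u, u)) = 1 + max(0, 0) = 1
depth(f1(u, u)) = 1 + max(0, 0) = 1
depth(f3(f3(u, u), f1(u, u))) = 1 + max(1, 1) = 2
depth(f1(f3(f3(u, u), f1(u, u)), f1(u, u))) = 1 + max(2, 1) = 3
depth(f3(f1(f3(f3(u, u), f1(u, u)), f1(u, u)), u)) = 1 + max(3, 0) = 4
depth(f3(f3(u, u), u)) = 1 + max(1, 0) = 2
depth(f1(f3(f3(u, u), u), f3(u, u))) = 1 + max(2, 1) = 3
depth(f1(f1(u, u), f3(u, u))) = 1 + max(1, 1) = 2
depth(f1(f3(u, u), u)) = 1 + max(1, 0) = 2
depth(f1(f1(f3(u, u), u), f1(u, u))) = 1 + max(2, 1) = 3
depth(f3(f1(f1(f3(u, u), u), f1(u, u)), u)) = 1 + max(3, 0) = 4
depth(f1(f1(f1(u, u), f3(u, u)), f3(f1(f1(f3(u, u), u), f1(u, u)), u))) = 1 + max(2, 4) = 5
depth(f1(f1(f3(f3(u, u), u), f3(u, u)), f1(f1(f1(u, u), f3(u, u)), f3(f1(f1(f3(u, u), u), f1(u, u)), u)))) = 1 + max(3, 5) = 6
depth(f3(f3(f1(f3(f3(u, u), f1(u, u)), f1(u, u)), u), f1(f1(f3(f3(u, u), u), f3(u, u)), f1(f1(f1(u, u), f3(u, u)), f3(f1(f1(f3(u, u), u), f1(u, u)), u))))) = 1 + max(4, 6) = 7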